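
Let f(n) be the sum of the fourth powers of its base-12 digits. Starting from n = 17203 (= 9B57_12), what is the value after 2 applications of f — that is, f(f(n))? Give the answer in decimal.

17203 = (9,11,5,7)_12 → 24228
24228 = (1,2,0,3,0)_12 → 98

98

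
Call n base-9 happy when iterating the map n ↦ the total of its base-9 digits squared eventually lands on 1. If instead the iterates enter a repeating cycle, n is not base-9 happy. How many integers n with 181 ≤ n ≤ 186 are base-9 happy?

1

181: 181 → 9 → 1  — base-9 happy
182: 182 → 12 → 10 → 2 → 4 → 16 → 50 → 50  — not base-9 happy
183: 183 → 17 → 65 → 53 → 89 → 65  — not base-9 happy
184: 184 → 24 → 40 → 32 → 34 → 58 → 52 → 74 → 68 → 74  — not base-9 happy
185: 185 → 33 → 45 → 25 → 53 → 89 → 65 → 53  — not base-9 happy
186: 186 → 44 → 80 → 128 → 30 → 18 → 4 → 16 → 50 → 50  — not base-9 happy
base-9 happy: 181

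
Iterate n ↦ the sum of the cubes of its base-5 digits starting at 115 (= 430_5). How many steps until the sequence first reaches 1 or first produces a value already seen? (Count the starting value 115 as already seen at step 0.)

115 = (4,3,0)_5 → 4³ + 3³ + 0³ = 91
91 = (3,3,1)_5 → 3³ + 3³ + 1³ = 55
55 = (2,1,0)_5 → 2³ + 1³ + 0³ = 9
9 = (1,4)_5 → 1³ + 4³ = 65
65 = (2,3,0)_5 → 2³ + 3³ + 0³ = 35
35 = (1,2,0)_5 → 1³ + 2³ + 0³ = 9  — 9 repeats.
That took 6 steps.

6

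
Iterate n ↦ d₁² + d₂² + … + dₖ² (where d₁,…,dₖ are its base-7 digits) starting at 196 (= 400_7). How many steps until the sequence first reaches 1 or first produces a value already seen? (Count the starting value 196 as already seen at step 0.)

196 = (4,0,0)_7 → 4² + 0² + 0² = 16
16 = (2,2)_7 → 2² + 2² = 8
8 = (1,1)_7 → 1² + 1² = 2
2 = (2)_7 → 2² = 4
4 = (4)_7 → 4² = 16  — 16 repeats.
That took 5 steps.

5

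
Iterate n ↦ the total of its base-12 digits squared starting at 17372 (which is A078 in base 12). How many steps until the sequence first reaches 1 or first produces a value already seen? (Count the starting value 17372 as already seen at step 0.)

6

17372 = (10,0,7,8)_12 → 10² + 0² + 7² + 8² = 213
213 = (1,5,9)_12 → 1² + 5² + 9² = 107
107 = (8,11)_12 → 8² + 11² = 185
185 = (1,3,5)_12 → 1² + 3² + 5² = 35
35 = (2,11)_12 → 2² + 11² = 125
125 = (10,5)_12 → 10² + 5² = 125  — 125 repeats.
That took 6 steps.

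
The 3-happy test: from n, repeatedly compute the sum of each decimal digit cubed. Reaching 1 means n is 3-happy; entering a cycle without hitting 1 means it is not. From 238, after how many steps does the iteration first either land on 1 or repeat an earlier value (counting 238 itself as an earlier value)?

238 → 2³ + 3³ + 8³ = 8 + 27 + 512 = 547
547 → 5³ + 4³ + 7³ = 125 + 64 + 343 = 532
532 → 5³ + 3³ + 2³ = 125 + 27 + 8 = 160
160 → 1³ + 6³ + 0³ = 1 + 216 + 0 = 217
217 → 2³ + 1³ + 7³ = 8 + 1 + 343 = 352
352 → 3³ + 5³ + 2³ = 27 + 125 + 8 = 160  — 160 repeats.
That took 6 steps.

6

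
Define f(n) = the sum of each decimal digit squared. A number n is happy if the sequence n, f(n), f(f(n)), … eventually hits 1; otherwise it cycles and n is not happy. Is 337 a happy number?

not happy

337 → 3² + 3² + 7² = 67
67 → 6² + 7² = 85
85 → 8² + 5² = 89
89 → 8² + 9² = 145
145 → 1² + 4² + 5² = 42
42 → 4² + 2² = 20
20 → 2² + 0² = 4
4 → 4² = 16
16 → 1² + 6² = 37
37 → 3² + 7² = 58
58 → 5² + 8² = 89  — 89 already seen; the sequence cycles without reaching 1.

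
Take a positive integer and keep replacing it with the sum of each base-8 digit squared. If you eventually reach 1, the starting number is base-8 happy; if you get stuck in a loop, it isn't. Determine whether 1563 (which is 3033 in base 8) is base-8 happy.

base-8 happy

1563 = (3,0,3,3)_8 → 3² + 0² + 3² + 3² = 9 + 0 + 9 + 9 = 27
27 = (3,3)_8 → 3² + 3² = 9 + 9 = 18
18 = (2,2)_8 → 2² + 2² = 4 + 4 = 8
8 = (1,0)_8 → 1² + 0² = 1 + 0 = 1  — reached 1.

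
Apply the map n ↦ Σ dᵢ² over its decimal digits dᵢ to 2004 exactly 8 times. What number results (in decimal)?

42

2004 → 2² + 0² + 0² + 4² = 20
20 → 2² + 0² = 4
4 → 4² = 16
16 → 1² + 6² = 37
37 → 3² + 7² = 58
58 → 5² + 8² = 89
89 → 8² + 9² = 145
145 → 1² + 4² + 5² = 42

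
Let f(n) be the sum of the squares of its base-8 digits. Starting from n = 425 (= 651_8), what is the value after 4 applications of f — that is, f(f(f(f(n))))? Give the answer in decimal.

45

425 = (6,5,1)_8 → 62
62 = (7,6)_8 → 85
85 = (1,2,5)_8 → 30
30 = (3,6)_8 → 45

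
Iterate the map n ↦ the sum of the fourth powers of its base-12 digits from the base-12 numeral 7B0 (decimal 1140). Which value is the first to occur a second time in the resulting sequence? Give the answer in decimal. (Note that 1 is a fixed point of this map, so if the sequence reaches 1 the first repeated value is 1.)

1140 = (7,11,0)_12 → 17042
17042 = (9,10,4,2)_12 → 16833
16833 = (9,8,10,9)_12 → 27218
27218 = (1,3,9,0,2)_12 → 6659
6659 = (3,10,2,11)_12 → 24738
24738 = (1,2,3,9,6)_12 → 7955
7955 = (4,7,2,11)_12 → 17314
17314 = (10,0,2,10)_12 → 20016
20016 = (11,7,0,0)_12 → 17042  — 17042 already appeared earlier.

17042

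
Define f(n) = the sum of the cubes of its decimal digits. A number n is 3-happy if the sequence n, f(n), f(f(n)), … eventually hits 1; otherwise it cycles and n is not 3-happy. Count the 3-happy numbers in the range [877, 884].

877: 877 → 1198 → 1243 → 100 → 1  — 3-happy
878: 878 → 1367 → 587 → 980 → 1241 → 74 → 407 → 407  — not 3-happy
879: 879 → 1584 → 702 → 351 → 153 → 153  — not 3-happy
880: 880 → 1024 → 73 → 370 → 370  — not 3-happy
881: 881 → 1025 → 134 → 92 → 737 → 713 → 371 → 371  — not 3-happy
882: 882 → 1032 → 36 → 243 → 99 → 1458 → 702 → 351 → 153 → 153  — not 3-happy
883: 883 → 1051 → 127 → 352 → 160 → 217 → 352  — not 3-happy
884: 884 → 1088 → 1025 → 134 → 92 → 737 → 713 → 371 → 371  — not 3-happy
3-happy: 877

1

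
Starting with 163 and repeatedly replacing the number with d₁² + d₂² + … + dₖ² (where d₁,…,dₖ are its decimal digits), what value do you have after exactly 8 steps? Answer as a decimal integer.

20

163 → 46
46 → 52
52 → 29
29 → 85
85 → 89
89 → 145
145 → 42
42 → 20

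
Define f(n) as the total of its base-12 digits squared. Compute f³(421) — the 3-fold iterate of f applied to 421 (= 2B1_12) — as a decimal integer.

137

421 = (2,11,1)_12 → 2² + 11² + 1² = 4 + 121 + 1 = 126
126 = (10,6)_12 → 10² + 6² = 100 + 36 = 136
136 = (11,4)_12 → 11² + 4² = 121 + 16 = 137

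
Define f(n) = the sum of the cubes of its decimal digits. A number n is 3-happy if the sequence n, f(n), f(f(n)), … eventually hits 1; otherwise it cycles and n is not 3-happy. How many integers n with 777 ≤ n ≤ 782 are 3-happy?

777: 777 → 1029 → 738 → 882 → 1032 → 36 → 243 → 99 → 1458 → 702 → 351 → 153 → 153  — not 3-happy
778: 778 → 1198 → 1243 → 100 → 1  — 3-happy
779: 779 → 1415 → 191 → 731 → 371 → 371  — not 3-happy
780: 780 → 855 → 762 → 567 → 684 → 792 → 1080 → 513 → 153 → 153  — not 3-happy
781: 781 → 856 → 853 → 664 → 496 → 1009 → 730 → 370 → 370  — not 3-happy
782: 782 → 863 → 755 → 593 → 881 → 1025 → 134 → 92 → 737 → 713 → 371 → 371  — not 3-happy
3-happy: 778

1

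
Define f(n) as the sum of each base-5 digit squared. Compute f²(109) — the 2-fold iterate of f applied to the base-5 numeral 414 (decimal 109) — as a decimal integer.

109 = (4,1,4)_5 → 4² + 1² + 4² = 33
33 = (1,1,3)_5 → 1² + 1² + 3² = 11

11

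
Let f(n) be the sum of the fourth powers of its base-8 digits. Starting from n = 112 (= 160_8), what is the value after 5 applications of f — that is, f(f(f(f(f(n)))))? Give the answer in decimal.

112 = (1,6,0)_8 → 1⁴ + 6⁴ + 0⁴ = 1 + 1296 + 0 = 1297
1297 = (2,4,2,1)_8 → 2⁴ + 4⁴ + 2⁴ + 1⁴ = 16 + 256 + 16 + 1 = 289
289 = (4,4,1)_8 → 4⁴ + 4⁴ + 1⁴ = 256 + 256 + 1 = 513
513 = (1,0,0,1)_8 → 1⁴ + 0⁴ + 0⁴ + 1⁴ = 1 + 0 + 0 + 1 = 2
2 = (2)_8 → 2⁴ = 16

16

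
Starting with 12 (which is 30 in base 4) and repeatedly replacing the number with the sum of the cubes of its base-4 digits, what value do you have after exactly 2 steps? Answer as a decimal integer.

12 = (3,0)_4 → 3³ + 0³ = 27 + 0 = 27
27 = (1,2,3)_4 → 1³ + 2³ + 3³ = 1 + 8 + 27 = 36

36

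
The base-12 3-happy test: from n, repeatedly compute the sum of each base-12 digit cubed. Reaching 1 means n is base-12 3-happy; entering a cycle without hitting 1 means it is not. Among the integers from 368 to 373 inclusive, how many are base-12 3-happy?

4

368: 368 → 736 → 190 → 1028 → 856 → 1520 → 1728 → 1  — base-12 3-happy
369: 369 → 953 → 684 → 793 → 342 → 288 → 8 → 512 → 755 → 1464 → 1008 → 343 → 415 → 1351 → 1136 → 1855 → 1344 → 793  — not base-12 3-happy
370: 370 → 1224 → 728 → 637 → 190 → 1028 → 856 → 1520 → 1728 → 1  — base-12 3-happy
371: 371 → 1555 → 2072 → 585 → 793 → 342 → 288 → 8 → 512 → 755 → 1464 → 1008 → 343 → 415 → 1351 → 1136 → 1855 → 1344 → 793  — not base-12 3-happy
372: 372 → 351 → 160 → 66 → 341 → 197 → 190 → 1028 → 856 → 1520 → 1728 → 1  — base-12 3-happy
373: 373 → 352 → 197 → 190 → 1028 → 856 → 1520 → 1728 → 1  — base-12 3-happy
base-12 3-happy: 368, 370, 372, 373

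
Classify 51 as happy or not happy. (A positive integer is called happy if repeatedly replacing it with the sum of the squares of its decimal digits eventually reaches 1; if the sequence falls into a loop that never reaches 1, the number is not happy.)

51 → 5² + 1² = 25 + 1 = 26
26 → 2² + 6² = 4 + 36 = 40
40 → 4² + 0² = 16 + 0 = 16
16 → 1² + 6² = 1 + 36 = 37
37 → 3² + 7² = 9 + 49 = 58
58 → 5² + 8² = 25 + 64 = 89
89 → 8² + 9² = 64 + 81 = 145
145 → 1² + 4² + 5² = 1 + 16 + 25 = 42
42 → 4² + 2² = 16 + 4 = 20
20 → 2² + 0² = 4 + 0 = 4
4 → 4² = 16  — 16 already seen; the sequence cycles without reaching 1.

not happy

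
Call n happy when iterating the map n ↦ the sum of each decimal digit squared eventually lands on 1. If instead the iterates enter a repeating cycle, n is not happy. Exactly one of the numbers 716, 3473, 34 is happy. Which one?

716: 716 → 86 → 100 → 1  — reaches 1 (happy)
3473: 3473 → 83 → 73 → 58 → 89 → 145 → 42 → 20 → 4 → 16 → 37 → 58  — repeats 58 (not happy)
34: 34 → 25 → 29 → 85 → 89 → 145 → 42 → 20 → 4 → 16 → 37 → 58 → 89  — repeats 89 (not happy)

716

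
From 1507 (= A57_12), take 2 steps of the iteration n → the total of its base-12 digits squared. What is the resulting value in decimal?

41

1507 = (10,5,7)_12 → 174
174 = (1,2,6)_12 → 41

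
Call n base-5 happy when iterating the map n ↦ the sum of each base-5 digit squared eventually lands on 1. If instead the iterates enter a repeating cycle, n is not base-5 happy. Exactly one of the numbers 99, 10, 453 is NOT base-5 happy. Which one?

10

99: 99 → 41 → 11 → 5 → 1  — reaches 1 (base-5 happy)
10: 10 → 4 → 16 → 10  — repeats 10 (not base-5 happy)
453: 453 → 27 → 5 → 1  — reaches 1 (base-5 happy)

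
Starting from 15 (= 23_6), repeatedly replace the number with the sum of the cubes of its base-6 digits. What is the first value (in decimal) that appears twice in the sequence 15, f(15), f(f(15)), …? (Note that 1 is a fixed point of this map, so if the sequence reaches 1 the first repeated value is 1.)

15 = (2,3)_6 → 2³ + 3³ = 8 + 27 = 35
35 = (5,5)_6 → 5³ + 5³ = 125 + 125 = 250
250 = (1,0,5,4)_6 → 1³ + 0³ + 5³ + 4³ = 1 + 0 + 125 + 64 = 190
190 = (5,1,4)_6 → 5³ + 1³ + 4³ = 125 + 1 + 64 = 190  — 190 already appeared earlier.

190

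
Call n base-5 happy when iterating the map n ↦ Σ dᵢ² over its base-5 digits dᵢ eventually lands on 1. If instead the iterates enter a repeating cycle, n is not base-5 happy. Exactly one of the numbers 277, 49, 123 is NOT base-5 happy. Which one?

277

277: 277 → 9 → 17 → 13 → 13  — repeats 13 (not base-5 happy)
49: 49 → 33 → 11 → 5 → 1  — reaches 1 (base-5 happy)
123: 123 → 41 → 11 → 5 → 1  — reaches 1 (base-5 happy)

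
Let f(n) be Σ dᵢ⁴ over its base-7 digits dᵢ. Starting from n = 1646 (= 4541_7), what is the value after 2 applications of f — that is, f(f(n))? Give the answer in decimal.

354

1646 = (4,5,4,1)_7 → 4⁴ + 5⁴ + 4⁴ + 1⁴ = 256 + 625 + 256 + 1 = 1138
1138 = (3,2,1,4)_7 → 3⁴ + 2⁴ + 1⁴ + 4⁴ = 81 + 16 + 1 + 256 = 354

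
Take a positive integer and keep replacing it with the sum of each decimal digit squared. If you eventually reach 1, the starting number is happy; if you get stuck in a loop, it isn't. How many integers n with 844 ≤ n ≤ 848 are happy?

844: 844 → 96 → 117 → 51 → 26 → 40 → 16 → 37 → 58 → 89 → 145 → 42 → 20 → 4 → 16  (repeats 16)
845: 845 → 105 → 26 → 40 → 16 → 37 → 58 → 89 → 145 → 42 → 20 → 4 → 16  (repeats 16)
846: 846 → 116 → 38 → 73 → 58 → 89 → 145 → 42 → 20 → 4 → 16 → 37 → 58  (repeats 58)
847: 847 → 129 → 86 → 100 → 1  (reaches 1)
848: 848 → 144 → 33 → 18 → 65 → 61 → 37 → 58 → 89 → 145 → 42 → 20 → 4 → 16 → 37  (repeats 37)
happy: 847

1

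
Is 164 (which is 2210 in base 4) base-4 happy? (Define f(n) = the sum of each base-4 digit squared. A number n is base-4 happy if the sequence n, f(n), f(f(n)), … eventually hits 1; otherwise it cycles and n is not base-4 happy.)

base-4 happy

164 = (2,2,1,0)_4 → 2² + 2² + 1² + 0² = 9
9 = (2,1)_4 → 2² + 1² = 5
5 = (1,1)_4 → 1² + 1² = 2
2 = (2)_4 → 2² = 4
4 = (1,0)_4 → 1² + 0² = 1  — reached 1.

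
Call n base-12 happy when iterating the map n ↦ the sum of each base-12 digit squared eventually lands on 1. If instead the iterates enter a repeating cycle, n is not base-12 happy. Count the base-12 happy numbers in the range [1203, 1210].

1203: 1203 → 89 → 74 → 40 → 25 → 5 → 25  (repeats 25)
1204: 1204 → 96 → 64 → 41 → 34 → 104 → 128 → 164 → 66 → 61 → 26 → 8 → 64  (repeats 64)
1205: 1205 → 105 → 145 → 2 → 4 → 16 → 17 → 26 → 8 → 64 → 41 → 34 → 104 → 128 → 164 → 66 → 61 → 26  (repeats 26)
1206: 1206 → 116 → 145 → 2 → 4 → 16 → 17 → 26 → 8 → 64 → 41 → 34 → 104 → 128 → 164 → 66 → 61 → 26  (repeats 26)
1207: 1207 → 129 → 181 → 11 → 121 → 101 → 89 → 74 → 40 → 25 → 5 → 25  (repeats 25)
1208: 1208 → 144 → 1  (reaches 1)
1209: 1209 → 161 → 27 → 13 → 2 → 4 → 16 → 17 → 26 → 8 → 64 → 41 → 34 → 104 → 128 → 164 → 66 → 61 → 26  (repeats 26)
1210: 1210 → 180 → 10 → 100 → 80 → 100  (repeats 100)
base-12 happy: 1208

1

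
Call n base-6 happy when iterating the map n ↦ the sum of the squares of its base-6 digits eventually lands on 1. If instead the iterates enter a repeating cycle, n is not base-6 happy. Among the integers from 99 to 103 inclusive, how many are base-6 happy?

1

99: 99 → 29 → 41 → 26 → 20 → 13 → 5 → 25 → 17 → 29  — not base-6 happy
100: 100 → 36 → 1  — base-6 happy
101: 101 → 45 → 11 → 26 → 20 → 13 → 5 → 25 → 17 → 29 → 41 → 26  — not base-6 happy
102: 102 → 29 → 41 → 26 → 20 → 13 → 5 → 25 → 17 → 29  — not base-6 happy
103: 103 → 30 → 25 → 17 → 29 → 41 → 26 → 20 → 13 → 5 → 25  — not base-6 happy
base-6 happy: 100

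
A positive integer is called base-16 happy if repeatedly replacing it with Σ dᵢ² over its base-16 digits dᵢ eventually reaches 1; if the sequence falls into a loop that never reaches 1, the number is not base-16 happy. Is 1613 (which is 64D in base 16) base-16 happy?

1613 = (6,4,13)_16 → 221
221 = (13,13)_16 → 338
338 = (1,5,2)_16 → 30
30 = (1,14)_16 → 197
197 = (12,5)_16 → 169
169 = (10,9)_16 → 181
181 = (11,5)_16 → 146
146 = (9,2)_16 → 85
85 = (5,5)_16 → 50
50 = (3,2)_16 → 13
13 = (13)_16 → 169  — 169 already seen; the sequence cycles without reaching 1.

not base-16 happy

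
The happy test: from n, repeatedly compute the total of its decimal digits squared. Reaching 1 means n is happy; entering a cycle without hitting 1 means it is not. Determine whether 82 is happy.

happy

82 → 68
68 → 100
100 → 1  — reached 1.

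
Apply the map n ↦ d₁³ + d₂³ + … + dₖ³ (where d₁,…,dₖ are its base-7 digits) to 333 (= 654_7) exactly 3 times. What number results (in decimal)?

99

333 = (6,5,4)_7 → 405
405 = (1,1,1,6)_7 → 219
219 = (4,3,2)_7 → 99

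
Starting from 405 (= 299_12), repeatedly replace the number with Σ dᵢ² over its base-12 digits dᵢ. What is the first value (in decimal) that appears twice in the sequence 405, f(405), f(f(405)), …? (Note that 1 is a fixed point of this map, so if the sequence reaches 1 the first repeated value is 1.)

405 = (2,9,9)_12 → 2² + 9² + 9² = 166
166 = (1,1,10)_12 → 1² + 1² + 10² = 102
102 = (8,6)_12 → 8² + 6² = 100
100 = (8,4)_12 → 8² + 4² = 80
80 = (6,8)_12 → 6² + 8² = 100  — 100 already appeared earlier.

100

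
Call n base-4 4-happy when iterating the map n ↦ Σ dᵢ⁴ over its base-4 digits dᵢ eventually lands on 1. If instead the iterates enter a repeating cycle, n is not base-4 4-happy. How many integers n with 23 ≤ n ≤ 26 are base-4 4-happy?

3

23: 23 → 83 → 83  (repeats 83)
24: 24 → 17 → 2 → 16 → 1  (reaches 1)
25: 25 → 18 → 17 → 2 → 16 → 1  (reaches 1)
26: 26 → 33 → 17 → 2 → 16 → 1  (reaches 1)
base-4 4-happy: 24, 25, 26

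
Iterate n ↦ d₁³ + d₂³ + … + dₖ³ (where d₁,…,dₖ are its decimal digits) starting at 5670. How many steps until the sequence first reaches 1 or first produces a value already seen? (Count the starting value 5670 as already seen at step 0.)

6

5670 → 684
684 → 792
792 → 1080
1080 → 513
513 → 153
153 → 153  — 153 repeats.
That took 6 steps.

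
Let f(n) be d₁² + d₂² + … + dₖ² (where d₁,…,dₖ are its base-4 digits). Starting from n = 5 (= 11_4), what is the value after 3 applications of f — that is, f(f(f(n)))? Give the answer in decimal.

5 = (1,1)_4 → 1² + 1² = 2
2 = (2)_4 → 2² = 4
4 = (1,0)_4 → 1² + 0² = 1

1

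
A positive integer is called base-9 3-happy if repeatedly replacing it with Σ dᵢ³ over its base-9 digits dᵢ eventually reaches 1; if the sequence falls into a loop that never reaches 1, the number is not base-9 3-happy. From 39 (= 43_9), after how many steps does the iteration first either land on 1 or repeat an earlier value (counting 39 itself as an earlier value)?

39 = (4,3)_9 → 4³ + 3³ = 91
91 = (1,1,1)_9 → 1³ + 1³ + 1³ = 3
3 = (3)_9 → 3³ = 27
27 = (3,0)_9 → 3³ + 0³ = 27  — 27 repeats.
That took 4 steps.

4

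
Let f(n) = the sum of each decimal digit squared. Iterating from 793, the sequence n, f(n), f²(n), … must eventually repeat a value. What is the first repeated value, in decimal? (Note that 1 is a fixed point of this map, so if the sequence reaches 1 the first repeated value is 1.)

1

793 → 7² + 9² + 3² = 49 + 81 + 9 = 139
139 → 1² + 3² + 9² = 1 + 9 + 81 = 91
91 → 9² + 1² = 81 + 1 = 82
82 → 8² + 2² = 64 + 4 = 68
68 → 6² + 8² = 36 + 64 = 100
100 → 1² + 0² + 0² = 1 + 0 + 0 = 1  — reached the fixed point 1.
1 → 1, so 1 is the first repeated value.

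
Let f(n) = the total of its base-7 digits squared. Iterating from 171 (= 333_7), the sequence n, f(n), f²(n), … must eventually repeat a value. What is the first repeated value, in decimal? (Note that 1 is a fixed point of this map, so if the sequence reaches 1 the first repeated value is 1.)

45

171 = (3,3,3)_7 → 3² + 3² + 3² = 9 + 9 + 9 = 27
27 = (3,6)_7 → 3² + 6² = 9 + 36 = 45
45 = (6,3)_7 → 6² + 3² = 36 + 9 = 45  — 45 already appeared earlier.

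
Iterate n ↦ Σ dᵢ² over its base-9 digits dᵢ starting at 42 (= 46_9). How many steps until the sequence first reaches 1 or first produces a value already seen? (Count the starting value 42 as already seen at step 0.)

4

42 = (4,6)_9 → 4² + 6² = 16 + 36 = 52
52 = (5,7)_9 → 5² + 7² = 25 + 49 = 74
74 = (8,2)_9 → 8² + 2² = 64 + 4 = 68
68 = (7,5)_9 → 7² + 5² = 49 + 25 = 74  — 74 repeats.
That took 4 steps.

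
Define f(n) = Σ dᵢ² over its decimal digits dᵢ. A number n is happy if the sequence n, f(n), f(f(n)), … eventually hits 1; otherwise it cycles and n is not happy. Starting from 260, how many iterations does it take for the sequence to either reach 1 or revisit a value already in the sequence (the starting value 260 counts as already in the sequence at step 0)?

260 → 2² + 6² + 0² = 4 + 36 + 0 = 40
40 → 4² + 0² = 16 + 0 = 16
16 → 1² + 6² = 1 + 36 = 37
37 → 3² + 7² = 9 + 49 = 58
58 → 5² + 8² = 25 + 64 = 89
89 → 8² + 9² = 64 + 81 = 145
145 → 1² + 4² + 5² = 1 + 16 + 25 = 42
42 → 4² + 2² = 16 + 4 = 20
20 → 2² + 0² = 4 + 0 = 4
4 → 4² = 16  — 16 repeats.
That took 10 steps.

10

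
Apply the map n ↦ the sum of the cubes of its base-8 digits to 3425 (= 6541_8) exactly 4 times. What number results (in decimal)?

469

3425 = (6,5,4,1)_8 → 6³ + 5³ + 4³ + 1³ = 406
406 = (6,2,6)_8 → 6³ + 2³ + 6³ = 440
440 = (6,7,0)_8 → 6³ + 7³ + 0³ = 559
559 = (1,0,5,7)_8 → 1³ + 0³ + 5³ + 7³ = 469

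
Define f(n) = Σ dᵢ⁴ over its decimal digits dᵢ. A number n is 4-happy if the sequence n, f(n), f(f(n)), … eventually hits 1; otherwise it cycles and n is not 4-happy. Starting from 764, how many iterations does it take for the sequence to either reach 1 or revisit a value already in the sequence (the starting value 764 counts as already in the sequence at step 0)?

14

764 → 7⁴ + 6⁴ + 4⁴ = 3953
3953 → 3⁴ + 9⁴ + 5⁴ + 3⁴ = 7348
7348 → 7⁴ + 3⁴ + 4⁴ + 8⁴ = 6834
6834 → 6⁴ + 8⁴ + 3⁴ + 4⁴ = 5729
5729 → 5⁴ + 7⁴ + 2⁴ + 9⁴ = 9603
9603 → 9⁴ + 6⁴ + 0⁴ + 3⁴ = 7938
7938 → 7⁴ + 9⁴ + 3⁴ + 8⁴ = 13139
13139 → 1⁴ + 3⁴ + 1⁴ + 3⁴ + 9⁴ = 6725
6725 → 6⁴ + 7⁴ + 2⁴ + 5⁴ = 4338
4338 → 4⁴ + 3⁴ + 3⁴ + 8⁴ = 4514
4514 → 4⁴ + 5⁴ + 1⁴ + 4⁴ = 1138
1138 → 1⁴ + 1⁴ + 3⁴ + 8⁴ = 4179
4179 → 4⁴ + 1⁴ + 7⁴ + 9⁴ = 9219
9219 → 9⁴ + 2⁴ + 1⁴ + 9⁴ = 13139  — 13139 repeats.
That took 14 steps.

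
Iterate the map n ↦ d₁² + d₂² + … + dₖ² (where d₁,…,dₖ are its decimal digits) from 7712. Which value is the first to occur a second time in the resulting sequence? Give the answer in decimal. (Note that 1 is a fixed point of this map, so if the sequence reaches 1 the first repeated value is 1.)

1

7712 → 7² + 7² + 1² + 2² = 49 + 49 + 1 + 4 = 103
103 → 1² + 0² + 3² = 1 + 0 + 9 = 10
10 → 1² + 0² = 1 + 0 = 1  — reached the fixed point 1.
1 → 1, so 1 is the first repeated value.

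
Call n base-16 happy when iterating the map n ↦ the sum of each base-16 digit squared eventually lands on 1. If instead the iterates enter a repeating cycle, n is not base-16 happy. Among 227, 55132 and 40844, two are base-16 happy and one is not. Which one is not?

227: 227 → 205 → 313 → 91 → 146 → 85 → 50 → 13 → 169 → 181 → 146  — repeats 146 (not base-16 happy)
55132: 55132 → 387 → 74 → 116 → 65 → 17 → 2 → 4 → 16 → 1  — reaches 1 (base-16 happy)
40844: 40844 → 514 → 8 → 64 → 16 → 1  — reaches 1 (base-16 happy)

227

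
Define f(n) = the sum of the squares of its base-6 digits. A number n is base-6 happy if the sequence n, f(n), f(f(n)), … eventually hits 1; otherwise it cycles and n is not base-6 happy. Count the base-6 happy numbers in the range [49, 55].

1

49: 49 → 6 → 1  — base-6 happy
50: 50 → 9 → 10 → 17 → 29 → 41 → 26 → 20 → 13 → 5 → 25 → 17  — not base-6 happy
51: 51 → 14 → 8 → 5 → 25 → 17 → 29 → 41 → 26 → 20 → 13 → 5  — not base-6 happy
52: 52 → 21 → 18 → 9 → 10 → 17 → 29 → 41 → 26 → 20 → 13 → 5 → 25 → 17  — not base-6 happy
53: 53 → 30 → 25 → 17 → 29 → 41 → 26 → 20 → 13 → 5 → 25  — not base-6 happy
54: 54 → 10 → 17 → 29 → 41 → 26 → 20 → 13 → 5 → 25 → 17  — not base-6 happy
55: 55 → 11 → 26 → 20 → 13 → 5 → 25 → 17 → 29 → 41 → 26  — not base-6 happy
base-6 happy: 49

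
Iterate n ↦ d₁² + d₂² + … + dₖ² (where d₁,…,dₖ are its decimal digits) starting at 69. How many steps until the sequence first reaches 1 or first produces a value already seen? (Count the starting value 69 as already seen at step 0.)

69 → 6² + 9² = 117
117 → 1² + 1² + 7² = 51
51 → 5² + 1² = 26
26 → 2² + 6² = 40
40 → 4² + 0² = 16
16 → 1² + 6² = 37
37 → 3² + 7² = 58
58 → 5² + 8² = 89
89 → 8² + 9² = 145
145 → 1² + 4² + 5² = 42
42 → 4² + 2² = 20
20 → 2² + 0² = 4
4 → 4² = 16  — 16 repeats.
That took 13 steps.

13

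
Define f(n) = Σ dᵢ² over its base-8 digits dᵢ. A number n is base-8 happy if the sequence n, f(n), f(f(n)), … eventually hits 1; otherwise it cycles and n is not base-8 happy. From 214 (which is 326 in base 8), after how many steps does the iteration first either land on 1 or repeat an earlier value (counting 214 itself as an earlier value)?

6

214 = (3,2,6)_8 → 49
49 = (6,1)_8 → 37
37 = (4,5)_8 → 41
41 = (5,1)_8 → 26
26 = (3,2)_8 → 13
13 = (1,5)_8 → 26  — 26 repeats.
That took 6 steps.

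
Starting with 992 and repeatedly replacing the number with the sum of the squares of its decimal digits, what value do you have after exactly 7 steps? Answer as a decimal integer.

20

992 → 9² + 9² + 2² = 166
166 → 1² + 6² + 6² = 73
73 → 7² + 3² = 58
58 → 5² + 8² = 89
89 → 8² + 9² = 145
145 → 1² + 4² + 5² = 42
42 → 4² + 2² = 20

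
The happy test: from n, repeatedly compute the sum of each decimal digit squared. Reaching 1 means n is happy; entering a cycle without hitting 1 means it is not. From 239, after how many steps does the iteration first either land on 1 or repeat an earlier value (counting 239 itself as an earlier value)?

239 → 2² + 3² + 9² = 94
94 → 9² + 4² = 97
97 → 9² + 7² = 130
130 → 1² + 3² + 0² = 10
10 → 1² + 0² = 1  — reached 1.
That took 5 steps.

5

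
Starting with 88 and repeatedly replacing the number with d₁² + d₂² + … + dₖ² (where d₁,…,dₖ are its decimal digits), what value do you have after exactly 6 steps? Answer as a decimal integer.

40

88 → 128
128 → 69
69 → 117
117 → 51
51 → 26
26 → 40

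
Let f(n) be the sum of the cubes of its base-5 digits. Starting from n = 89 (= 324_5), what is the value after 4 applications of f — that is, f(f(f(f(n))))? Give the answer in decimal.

89 = (3,2,4)_5 → 3³ + 2³ + 4³ = 27 + 8 + 64 = 99
99 = (3,4,4)_5 → 3³ + 4³ + 4³ = 27 + 64 + 64 = 155
155 = (1,1,1,0)_5 → 1³ + 1³ + 1³ + 0³ = 1 + 1 + 1 + 0 = 3
3 = (3)_5 → 3³ = 27

27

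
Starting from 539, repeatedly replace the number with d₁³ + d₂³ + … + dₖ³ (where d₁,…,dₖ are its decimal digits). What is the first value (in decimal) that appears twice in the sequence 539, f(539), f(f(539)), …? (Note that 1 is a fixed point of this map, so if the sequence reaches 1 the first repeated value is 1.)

539 → 5³ + 3³ + 9³ = 125 + 27 + 729 = 881
881 → 8³ + 8³ + 1³ = 512 + 512 + 1 = 1025
1025 → 1³ + 0³ + 2³ + 5³ = 1 + 0 + 8 + 125 = 134
134 → 1³ + 3³ + 4³ = 1 + 27 + 64 = 92
92 → 9³ + 2³ = 729 + 8 = 737
737 → 7³ + 3³ + 7³ = 343 + 27 + 343 = 713
713 → 7³ + 1³ + 3³ = 343 + 1 + 27 = 371
371 → 3³ + 7³ + 1³ = 27 + 343 + 1 = 371  — 371 already appeared earlier.

371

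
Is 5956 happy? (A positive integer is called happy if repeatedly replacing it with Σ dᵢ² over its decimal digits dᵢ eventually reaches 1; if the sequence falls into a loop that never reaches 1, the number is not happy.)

happy

5956 → 5² + 9² + 5² + 6² = 167
167 → 1² + 6² + 7² = 86
86 → 8² + 6² = 100
100 → 1² + 0² + 0² = 1  — reached 1.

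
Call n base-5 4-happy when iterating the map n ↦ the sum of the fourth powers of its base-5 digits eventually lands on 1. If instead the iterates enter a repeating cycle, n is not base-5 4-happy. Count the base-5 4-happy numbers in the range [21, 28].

1

21: 21 → 257 → 33 → 83 → 163 → 99 → 593 → 499 → 849 → 595 → 593  — not base-5 4-happy
22: 22 → 272 → 288 → 114 → 528 → 338 → 194 → 354 → 528  — not base-5 4-happy
23: 23 → 337 → 129 → 257 → 33 → 83 → 163 → 99 → 593 → 499 → 849 → 595 → 593  — not base-5 4-happy
24: 24 → 512 → 288 → 114 → 528 → 338 → 194 → 354 → 528  — not base-5 4-happy
25: 25 → 1  — base-5 4-happy
26: 26 → 2 → 16 → 82 → 98 → 418 → 244 → 594 → 674 → 514 → 528 → 338 → 194 → 354 → 528  — not base-5 4-happy
27: 27 → 17 → 97 → 353 → 353  — not base-5 4-happy
28: 28 → 82 → 98 → 418 → 244 → 594 → 674 → 514 → 528 → 338 → 194 → 354 → 528  — not base-5 4-happy
base-5 4-happy: 25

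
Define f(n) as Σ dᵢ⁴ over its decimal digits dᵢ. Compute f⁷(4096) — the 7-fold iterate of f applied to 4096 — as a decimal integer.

4096 → 4⁴ + 0⁴ + 9⁴ + 6⁴ = 256 + 0 + 6561 + 1296 = 8113
8113 → 8⁴ + 1⁴ + 1⁴ + 3⁴ = 4096 + 1 + 1 + 81 = 4179
4179 → 4⁴ + 1⁴ + 7⁴ + 9⁴ = 256 + 1 + 2401 + 6561 = 9219
9219 → 9⁴ + 2⁴ + 1⁴ + 9⁴ = 6561 + 16 + 1 + 6561 = 13139
13139 → 1⁴ + 3⁴ + 1⁴ + 3⁴ + 9⁴ = 1 + 81 + 1 + 81 + 6561 = 6725
6725 → 6⁴ + 7⁴ + 2⁴ + 5⁴ = 1296 + 2401 + 16 + 625 = 4338
4338 → 4⁴ + 3⁴ + 3⁴ + 8⁴ = 256 + 81 + 81 + 4096 = 4514

4514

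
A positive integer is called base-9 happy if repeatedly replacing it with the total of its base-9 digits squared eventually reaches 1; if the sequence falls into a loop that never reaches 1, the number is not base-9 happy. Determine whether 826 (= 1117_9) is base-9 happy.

826 = (1,1,1,7)_9 → 1² + 1² + 1² + 7² = 52
52 = (5,7)_9 → 5² + 7² = 74
74 = (8,2)_9 → 8² + 2² = 68
68 = (7,5)_9 → 7² + 5² = 74  — 74 already seen; the sequence cycles without reaching 1.

not base-9 happy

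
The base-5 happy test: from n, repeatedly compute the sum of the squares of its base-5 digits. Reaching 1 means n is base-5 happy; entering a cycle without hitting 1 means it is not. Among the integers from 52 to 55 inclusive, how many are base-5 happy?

1

52: 52 → 8 → 10 → 4 → 16 → 10  (repeats 10)
53: 53 → 13 → 13  (repeats 13)
54: 54 → 20 → 16 → 10 → 4 → 16  (repeats 16)
55: 55 → 5 → 1  (reaches 1)
base-5 happy: 55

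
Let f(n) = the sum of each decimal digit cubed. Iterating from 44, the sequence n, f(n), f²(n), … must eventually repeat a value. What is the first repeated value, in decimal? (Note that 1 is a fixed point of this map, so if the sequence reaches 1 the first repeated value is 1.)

44 → 4³ + 4³ = 64 + 64 = 128
128 → 1³ + 2³ + 8³ = 1 + 8 + 512 = 521
521 → 5³ + 2³ + 1³ = 125 + 8 + 1 = 134
134 → 1³ + 3³ + 4³ = 1 + 27 + 64 = 92
92 → 9³ + 2³ = 729 + 8 = 737
737 → 7³ + 3³ + 7³ = 343 + 27 + 343 = 713
713 → 7³ + 1³ + 3³ = 343 + 1 + 27 = 371
371 → 3³ + 7³ + 1³ = 27 + 343 + 1 = 371  — 371 already appeared earlier.

371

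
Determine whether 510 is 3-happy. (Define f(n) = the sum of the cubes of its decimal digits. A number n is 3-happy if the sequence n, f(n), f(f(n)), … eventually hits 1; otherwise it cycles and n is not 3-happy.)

510 → 5³ + 1³ + 0³ = 125 + 1 + 0 = 126
126 → 1³ + 2³ + 6³ = 1 + 8 + 216 = 225
225 → 2³ + 2³ + 5³ = 8 + 8 + 125 = 141
141 → 1³ + 4³ + 1³ = 1 + 64 + 1 = 66
66 → 6³ + 6³ = 216 + 216 = 432
432 → 4³ + 3³ + 2³ = 64 + 27 + 8 = 99
99 → 9³ + 9³ = 729 + 729 = 1458
1458 → 1³ + 4³ + 5³ + 8³ = 1 + 64 + 125 + 512 = 702
702 → 7³ + 0³ + 2³ = 343 + 0 + 8 = 351
351 → 3³ + 5³ + 1³ = 27 + 125 + 1 = 153
153 → 1³ + 5³ + 3³ = 1 + 125 + 27 = 153  — 153 already seen; the sequence cycles without reaching 1.

not 3-happy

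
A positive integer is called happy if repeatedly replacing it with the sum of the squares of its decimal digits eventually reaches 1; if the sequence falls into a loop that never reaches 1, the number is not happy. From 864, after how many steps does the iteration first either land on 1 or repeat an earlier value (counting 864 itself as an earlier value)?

864 → 8² + 6² + 4² = 64 + 36 + 16 = 116
116 → 1² + 1² + 6² = 1 + 1 + 36 = 38
38 → 3² + 8² = 9 + 64 = 73
73 → 7² + 3² = 49 + 9 = 58
58 → 5² + 8² = 25 + 64 = 89
89 → 8² + 9² = 64 + 81 = 145
145 → 1² + 4² + 5² = 1 + 16 + 25 = 42
42 → 4² + 2² = 16 + 4 = 20
20 → 2² + 0² = 4 + 0 = 4
4 → 4² = 16
16 → 1² + 6² = 1 + 36 = 37
37 → 3² + 7² = 9 + 49 = 58  — 58 repeats.
That took 12 steps.

12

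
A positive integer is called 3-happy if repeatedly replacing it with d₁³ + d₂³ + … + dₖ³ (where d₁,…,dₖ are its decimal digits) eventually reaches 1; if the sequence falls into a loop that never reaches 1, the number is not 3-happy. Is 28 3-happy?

not 3-happy

28 → 520
520 → 133
133 → 55
55 → 250
250 → 133  — 133 already seen; the sequence cycles without reaching 1.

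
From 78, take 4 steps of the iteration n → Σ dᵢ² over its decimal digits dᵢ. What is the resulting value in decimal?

4

78 → 7² + 8² = 49 + 64 = 113
113 → 1² + 1² + 3² = 1 + 1 + 9 = 11
11 → 1² + 1² = 1 + 1 = 2
2 → 2² = 4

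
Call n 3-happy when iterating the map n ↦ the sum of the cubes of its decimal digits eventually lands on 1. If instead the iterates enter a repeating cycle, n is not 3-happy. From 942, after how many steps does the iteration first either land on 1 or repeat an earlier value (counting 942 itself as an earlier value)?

4

942 → 9³ + 4³ + 2³ = 801
801 → 8³ + 0³ + 1³ = 513
513 → 5³ + 1³ + 3³ = 153
153 → 1³ + 5³ + 3³ = 153  — 153 repeats.
That took 4 steps.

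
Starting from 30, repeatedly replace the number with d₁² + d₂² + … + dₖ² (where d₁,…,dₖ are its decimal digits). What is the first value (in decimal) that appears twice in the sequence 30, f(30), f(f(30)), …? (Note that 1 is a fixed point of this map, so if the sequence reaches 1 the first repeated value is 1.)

37

30 → 3² + 0² = 9
9 → 9² = 81
81 → 8² + 1² = 65
65 → 6² + 5² = 61
61 → 6² + 1² = 37
37 → 3² + 7² = 58
58 → 5² + 8² = 89
89 → 8² + 9² = 145
145 → 1² + 4² + 5² = 42
42 → 4² + 2² = 20
20 → 2² + 0² = 4
4 → 4² = 16
16 → 1² + 6² = 37  — 37 already appeared earlier.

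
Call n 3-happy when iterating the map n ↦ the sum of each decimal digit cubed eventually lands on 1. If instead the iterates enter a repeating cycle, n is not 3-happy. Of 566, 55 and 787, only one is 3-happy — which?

566: 566 → 557 → 593 → 881 → 1025 → 134 → 92 → 737 → 713 → 371 → 371  — repeats 371 (not 3-happy)
55: 55 → 250 → 133 → 55  — repeats 55 (not 3-happy)
787: 787 → 1198 → 1243 → 100 → 1  — reaches 1 (3-happy)

787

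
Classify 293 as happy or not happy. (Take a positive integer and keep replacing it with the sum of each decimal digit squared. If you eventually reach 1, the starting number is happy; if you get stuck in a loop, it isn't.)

293 → 2² + 9² + 3² = 4 + 81 + 9 = 94
94 → 9² + 4² = 81 + 16 = 97
97 → 9² + 7² = 81 + 49 = 130
130 → 1² + 3² + 0² = 1 + 9 + 0 = 10
10 → 1² + 0² = 1 + 0 = 1  — reached 1.

happy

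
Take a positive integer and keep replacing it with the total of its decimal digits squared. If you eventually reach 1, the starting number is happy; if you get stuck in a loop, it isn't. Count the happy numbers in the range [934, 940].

2

934: 934 → 106 → 37 → 58 → 89 → 145 → 42 → 20 → 4 → 16 → 37  — not happy
935: 935 → 115 → 27 → 53 → 34 → 25 → 29 → 85 → 89 → 145 → 42 → 20 → 4 → 16 → 37 → 58 → 89  — not happy
936: 936 → 126 → 41 → 17 → 50 → 25 → 29 → 85 → 89 → 145 → 42 → 20 → 4 → 16 → 37 → 58 → 89  — not happy
937: 937 → 139 → 91 → 82 → 68 → 100 → 1  — happy
938: 938 → 154 → 42 → 20 → 4 → 16 → 37 → 58 → 89 → 145 → 42  — not happy
939: 939 → 171 → 51 → 26 → 40 → 16 → 37 → 58 → 89 → 145 → 42 → 20 → 4 → 16  — not happy
940: 940 → 97 → 130 → 10 → 1  — happy
happy: 937, 940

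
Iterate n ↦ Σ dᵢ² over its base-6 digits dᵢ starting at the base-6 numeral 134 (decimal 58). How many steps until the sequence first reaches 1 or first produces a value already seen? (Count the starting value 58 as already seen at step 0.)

58 = (1,3,4)_6 → 1² + 3² + 4² = 1 + 9 + 16 = 26
26 = (4,2)_6 → 4² + 2² = 16 + 4 = 20
20 = (3,2)_6 → 3² + 2² = 9 + 4 = 13
13 = (2,1)_6 → 2² + 1² = 4 + 1 = 5
5 = (5)_6 → 5² = 25
25 = (4,1)_6 → 4² + 1² = 16 + 1 = 17
17 = (2,5)_6 → 2² + 5² = 4 + 25 = 29
29 = (4,5)_6 → 4² + 5² = 16 + 25 = 41
41 = (1,0,5)_6 → 1² + 0² + 5² = 1 + 0 + 25 = 26  — 26 repeats.
That took 9 steps.

9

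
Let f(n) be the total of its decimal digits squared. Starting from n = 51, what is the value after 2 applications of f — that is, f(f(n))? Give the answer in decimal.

40

51 → 5² + 1² = 26
26 → 2² + 6² = 40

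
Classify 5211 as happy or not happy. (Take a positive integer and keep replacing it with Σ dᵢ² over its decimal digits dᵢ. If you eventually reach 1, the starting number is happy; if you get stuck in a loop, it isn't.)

5211 → 5² + 2² + 1² + 1² = 31
31 → 3² + 1² = 10
10 → 1² + 0² = 1  — reached 1.

happy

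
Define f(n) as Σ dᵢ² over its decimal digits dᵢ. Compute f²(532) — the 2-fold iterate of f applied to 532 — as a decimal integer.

532 → 5² + 3² + 2² = 38
38 → 3² + 8² = 73

73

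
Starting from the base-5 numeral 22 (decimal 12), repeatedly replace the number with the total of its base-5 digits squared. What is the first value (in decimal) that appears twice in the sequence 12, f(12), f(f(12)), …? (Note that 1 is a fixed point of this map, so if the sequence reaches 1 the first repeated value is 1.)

12 = (2,2)_5 → 2² + 2² = 8
8 = (1,3)_5 → 1² + 3² = 10
10 = (2,0)_5 → 2² + 0² = 4
4 = (4)_5 → 4² = 16
16 = (3,1)_5 → 3² + 1² = 10  — 10 already appeared earlier.

10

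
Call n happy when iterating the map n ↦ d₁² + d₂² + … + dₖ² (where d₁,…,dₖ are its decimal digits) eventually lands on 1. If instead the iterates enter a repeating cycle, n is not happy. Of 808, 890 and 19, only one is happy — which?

19

808: 808 → 128 → 69 → 117 → 51 → 26 → 40 → 16 → 37 → 58 → 89 → 145 → 42 → 20 → 4 → 16  — repeats 16 (not happy)
890: 890 → 145 → 42 → 20 → 4 → 16 → 37 → 58 → 89 → 145  — repeats 145 (not happy)
19: 19 → 82 → 68 → 100 → 1  — reaches 1 (happy)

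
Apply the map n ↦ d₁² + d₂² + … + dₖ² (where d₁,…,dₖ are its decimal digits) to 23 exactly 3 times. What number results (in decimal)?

1

23 → 2² + 3² = 13
13 → 1² + 3² = 10
10 → 1² + 0² = 1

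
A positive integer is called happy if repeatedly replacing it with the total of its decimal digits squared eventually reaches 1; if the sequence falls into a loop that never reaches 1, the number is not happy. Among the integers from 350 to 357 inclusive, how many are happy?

1

350: 350 → 34 → 25 → 29 → 85 → 89 → 145 → 42 → 20 → 4 → 16 → 37 → 58 → 89  — not happy
351: 351 → 35 → 34 → 25 → 29 → 85 → 89 → 145 → 42 → 20 → 4 → 16 → 37 → 58 → 89  — not happy
352: 352 → 38 → 73 → 58 → 89 → 145 → 42 → 20 → 4 → 16 → 37 → 58  — not happy
353: 353 → 43 → 25 → 29 → 85 → 89 → 145 → 42 → 20 → 4 → 16 → 37 → 58 → 89  — not happy
354: 354 → 50 → 25 → 29 → 85 → 89 → 145 → 42 → 20 → 4 → 16 → 37 → 58 → 89  — not happy
355: 355 → 59 → 106 → 37 → 58 → 89 → 145 → 42 → 20 → 4 → 16 → 37  — not happy
356: 356 → 70 → 49 → 97 → 130 → 10 → 1  — happy
357: 357 → 83 → 73 → 58 → 89 → 145 → 42 → 20 → 4 → 16 → 37 → 58  — not happy
happy: 356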